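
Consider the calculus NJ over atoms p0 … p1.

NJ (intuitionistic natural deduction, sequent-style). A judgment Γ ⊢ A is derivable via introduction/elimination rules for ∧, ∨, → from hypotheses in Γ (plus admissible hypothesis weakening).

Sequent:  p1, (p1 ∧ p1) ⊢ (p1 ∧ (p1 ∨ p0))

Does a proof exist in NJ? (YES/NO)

Proof tree:
[Wk] p1, (p1 ∧ p1) ⊢ (p1 ∧ (p1 ∨ p0))
  [∧I] p1 ⊢ (p1 ∧ (p1 ∨ p0))
    [Ax] p1 ⊢ p1
    [∨I₁] p1 ⊢ (p1 ∨ p0)
      [Ax] p1 ⊢ p1

Result: YES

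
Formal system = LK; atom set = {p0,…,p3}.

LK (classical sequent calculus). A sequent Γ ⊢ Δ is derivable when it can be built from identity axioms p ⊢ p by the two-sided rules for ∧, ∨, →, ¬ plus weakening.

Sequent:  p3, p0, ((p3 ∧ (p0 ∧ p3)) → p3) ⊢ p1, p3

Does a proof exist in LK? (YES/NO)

Derivation trace:
[→L] p3, p0, ((p3 ∧ (p0 ∧ p3)) → p3) ⊢ p1, p3
  [∧R] p3, p0 ⊢ (p3 ∧ (p0 ∧ p3))
    [Ax] p3 ⊢ p3
    [∧R] p3, p0 ⊢ (p0 ∧ p3)
      [Ax] p0 ⊢ p0
      [Ax] p3 ⊢ p3
  [WR] p3 ⊢ p3, p1
    [Ax] p3 ⊢ p3

Result: YES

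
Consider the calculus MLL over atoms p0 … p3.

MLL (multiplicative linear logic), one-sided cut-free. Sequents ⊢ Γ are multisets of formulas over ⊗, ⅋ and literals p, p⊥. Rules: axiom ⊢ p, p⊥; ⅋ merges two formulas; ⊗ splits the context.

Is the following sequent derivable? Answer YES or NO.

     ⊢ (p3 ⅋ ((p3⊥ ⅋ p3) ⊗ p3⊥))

Derivation (root first):
[⅋]  ⊢ (p3 ⅋ ((p3⊥ ⅋ p3) ⊗ p3⊥))
  [⊗]  ⊢ p3, ((p3⊥ ⅋ p3) ⊗ p3⊥)
    [⅋]  ⊢ (p3⊥ ⅋ p3)
      [Ax]  ⊢ p3, p3⊥
    [Ax]  ⊢ p3, p3⊥

Result: YES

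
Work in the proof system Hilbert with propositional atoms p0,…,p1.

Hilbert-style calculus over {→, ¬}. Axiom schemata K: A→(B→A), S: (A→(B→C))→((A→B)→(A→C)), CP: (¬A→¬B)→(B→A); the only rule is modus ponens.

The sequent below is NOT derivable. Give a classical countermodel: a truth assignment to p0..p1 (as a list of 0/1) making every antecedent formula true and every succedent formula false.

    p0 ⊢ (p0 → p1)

Truth-table refutation:
  v=00: Γ:[p0=F] Δ:[(p0 → p1)=T] refutes=False
  v=01: Γ:[p0=F] Δ:[(p0 → p1)=T] refutes=False
  v=10: Γ:[p0=T] Δ:[(p0 → p1)=F] refutes=True  ← countermodel

Result: [1, 0]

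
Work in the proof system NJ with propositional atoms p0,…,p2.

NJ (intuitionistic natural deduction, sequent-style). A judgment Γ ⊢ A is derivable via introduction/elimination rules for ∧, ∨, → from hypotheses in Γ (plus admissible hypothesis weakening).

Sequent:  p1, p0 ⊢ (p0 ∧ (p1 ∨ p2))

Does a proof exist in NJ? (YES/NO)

Derivation trace:
[∧I] p1, p0 ⊢ (p0 ∧ (p1 ∨ p2))
  [Ax] p0 ⊢ p0
  [∨I₁] p1 ⊢ (p1 ∨ p2)
    [Ax] p1 ⊢ p1

Result: YES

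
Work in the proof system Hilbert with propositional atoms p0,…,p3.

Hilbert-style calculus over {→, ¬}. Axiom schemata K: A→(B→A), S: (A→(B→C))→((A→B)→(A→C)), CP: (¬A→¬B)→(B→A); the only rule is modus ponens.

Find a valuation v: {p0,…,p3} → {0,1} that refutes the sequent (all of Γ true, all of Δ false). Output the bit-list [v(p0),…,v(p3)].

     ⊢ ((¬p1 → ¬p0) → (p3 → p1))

Search for a countermodel by truth-table:
  v=0000: Γ:[] Δ:[((¬p1 → ¬p0) → (p3 → p1))=T] refutes=False
  v=0001: Γ:[] Δ:[((¬p1 → ¬p0) → (p3 → p1))=F] refutes=True  ← countermodel

Result: [0, 0, 0, 1]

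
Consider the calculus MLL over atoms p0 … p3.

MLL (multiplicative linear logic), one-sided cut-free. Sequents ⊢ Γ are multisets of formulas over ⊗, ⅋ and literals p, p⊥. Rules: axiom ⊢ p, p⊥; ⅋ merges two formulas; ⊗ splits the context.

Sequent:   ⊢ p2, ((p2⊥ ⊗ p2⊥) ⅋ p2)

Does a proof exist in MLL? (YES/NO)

Proof tree:
[⅋]  ⊢ p2, ((p2⊥ ⊗ p2⊥) ⅋ p2)
  [⊗]  ⊢ p2, p2, (p2⊥ ⊗ p2⊥)
    [Ax]  ⊢ p2, p2⊥
    [Ax]  ⊢ p2, p2⊥

Result: YES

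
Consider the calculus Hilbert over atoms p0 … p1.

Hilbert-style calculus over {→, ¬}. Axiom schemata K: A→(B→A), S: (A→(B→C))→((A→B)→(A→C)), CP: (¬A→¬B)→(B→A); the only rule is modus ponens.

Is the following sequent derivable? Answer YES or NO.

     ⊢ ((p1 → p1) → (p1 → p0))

Truth-table refutation:
  v=00: Γ:[] Δ:[((p1 → p1) → (p1 → p0))=T] refutes=False
  v=01: Γ:[] Δ:[((p1 → p1) → (p1 → p0))=F] refutes=True  ← countermodel

Result: NO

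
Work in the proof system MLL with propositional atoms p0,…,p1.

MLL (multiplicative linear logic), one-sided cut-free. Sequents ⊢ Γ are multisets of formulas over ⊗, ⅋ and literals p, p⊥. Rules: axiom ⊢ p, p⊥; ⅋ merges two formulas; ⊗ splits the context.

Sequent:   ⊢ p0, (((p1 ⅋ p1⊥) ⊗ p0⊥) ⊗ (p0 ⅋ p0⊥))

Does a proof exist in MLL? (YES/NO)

Proof tree:
[⊗]  ⊢ p0, (((p1 ⅋ p1⊥) ⊗ p0⊥) ⊗ (p0 ⅋ p0⊥))
  [⊗]  ⊢ p0, ((p1 ⅋ p1⊥) ⊗ p0⊥)
    [⅋]  ⊢ (p1 ⅋ p1⊥)
      [Ax]  ⊢ p1, p1⊥
    [Ax]  ⊢ p0, p0⊥
  [⅋]  ⊢ (p0 ⅋ p0⊥)
    [Ax]  ⊢ p0, p0⊥

Result: YES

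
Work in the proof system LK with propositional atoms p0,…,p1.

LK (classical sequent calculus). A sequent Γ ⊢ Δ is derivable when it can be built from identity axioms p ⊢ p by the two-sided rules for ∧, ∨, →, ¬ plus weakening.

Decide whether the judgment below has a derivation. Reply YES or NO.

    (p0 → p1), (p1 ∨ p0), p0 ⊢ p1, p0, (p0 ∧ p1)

Derivation trace:
[∧R] (p0 → p1), (p1 ∨ p0), p0 ⊢ p1, p0, (p0 ∧ p1)
  [→L] (p1 ∨ p0), p0, (p0 → p1) ⊢ p1, p0
    [Ax] p0 ⊢ p0
    [WL] (p1 ∨ p0), p1 ⊢ p1, p0
      [∨L] (p1 ∨ p0) ⊢ p1, p0
        [Ax] p1 ⊢ p1
        [Ax] p0 ⊢ p0
  [WR] p0 ⊢ p0, p1
    [Ax] p0 ⊢ p0

Result: YES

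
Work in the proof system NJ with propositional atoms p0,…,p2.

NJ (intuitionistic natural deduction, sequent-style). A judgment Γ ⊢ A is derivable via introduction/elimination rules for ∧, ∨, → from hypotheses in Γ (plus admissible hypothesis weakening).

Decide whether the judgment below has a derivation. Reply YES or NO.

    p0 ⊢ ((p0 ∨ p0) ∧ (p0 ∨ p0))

Proof tree:
[∧I] p0 ⊢ ((p0 ∨ p0) ∧ (p0 ∨ p0))
  [∨I₂] p0 ⊢ (p0 ∨ p0)
    [Ax] p0 ⊢ p0
  [∨I₂] p0 ⊢ (p0 ∨ p0)
    [Ax] p0 ⊢ p0

Result: YES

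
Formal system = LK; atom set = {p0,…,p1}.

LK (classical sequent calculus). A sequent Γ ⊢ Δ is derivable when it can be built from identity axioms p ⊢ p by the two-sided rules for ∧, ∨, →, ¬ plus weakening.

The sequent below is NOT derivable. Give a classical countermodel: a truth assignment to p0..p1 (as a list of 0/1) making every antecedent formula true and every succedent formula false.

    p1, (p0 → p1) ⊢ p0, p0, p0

Search for a countermodel by truth-table:
  v=00: Γ:[p1=F, (p0 → p1)=T] Δ:[p0=F, p0=F, p0=F] refutes=False
  v=01: Γ:[p1=T, (p0 → p1)=T] Δ:[p0=F, p0=F, p0=F] refutes=True  ← countermodel

Result: [0, 1]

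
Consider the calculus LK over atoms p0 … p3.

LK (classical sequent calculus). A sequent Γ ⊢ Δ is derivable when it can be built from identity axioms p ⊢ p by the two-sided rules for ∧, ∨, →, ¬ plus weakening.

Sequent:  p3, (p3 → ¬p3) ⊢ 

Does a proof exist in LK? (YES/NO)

Derivation (root first):
[→L] p3, (p3 → ¬p3) ⊢ 
  [Ax] p3 ⊢ p3
  [¬L] p3, ¬p3 ⊢ 
    [Ax] p3 ⊢ p3

Result: YES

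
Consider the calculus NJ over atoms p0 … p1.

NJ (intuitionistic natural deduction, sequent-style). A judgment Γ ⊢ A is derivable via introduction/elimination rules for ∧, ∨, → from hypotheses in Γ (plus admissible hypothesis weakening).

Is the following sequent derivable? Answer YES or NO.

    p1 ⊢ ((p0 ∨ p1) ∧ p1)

Proof tree:
[∧I] p1 ⊢ ((p0 ∨ p1) ∧ p1)
  [∨I₂] p1 ⊢ (p0 ∨ p1)
    [Ax] p1 ⊢ p1
  [Ax] p1 ⊢ p1

Result: YES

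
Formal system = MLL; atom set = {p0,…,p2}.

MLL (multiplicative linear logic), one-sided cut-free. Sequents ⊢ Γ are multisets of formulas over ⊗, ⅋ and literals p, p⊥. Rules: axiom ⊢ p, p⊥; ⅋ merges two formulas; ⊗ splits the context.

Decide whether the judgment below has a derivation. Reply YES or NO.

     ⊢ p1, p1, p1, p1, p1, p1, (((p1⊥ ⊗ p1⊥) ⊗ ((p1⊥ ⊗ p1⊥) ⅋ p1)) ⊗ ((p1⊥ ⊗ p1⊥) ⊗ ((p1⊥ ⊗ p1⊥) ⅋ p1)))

Derivation trace:
[⊗]  ⊢ p1, p1, p1, p1, p1, p1, (((p1⊥ ⊗ p1⊥) ⊗ ((p1⊥ ⊗ p1⊥) ⅋ p1)) ⊗ ((p1⊥ ⊗ p1⊥) ⊗ ((p1⊥ ⊗ p1⊥) ⅋ p1)))
  [⊗]  ⊢ p1, p1, p1, ((p1⊥ ⊗ p1⊥) ⊗ ((p1⊥ ⊗ p1⊥) ⅋ p1))
    [⊗]  ⊢ p1, p1, (p1⊥ ⊗ p1⊥)
      [Ax]  ⊢ p1, p1⊥
      [Ax]  ⊢ p1, p1⊥
    [⅋]  ⊢ p1, ((p1⊥ ⊗ p1⊥) ⅋ p1)
      [⊗]  ⊢ p1, p1, (p1⊥ ⊗ p1⊥)
        [Ax]  ⊢ p1, p1⊥
        [Ax]  ⊢ p1, p1⊥
  [⊗]  ⊢ p1, p1, p1, ((p1⊥ ⊗ p1⊥) ⊗ ((p1⊥ ⊗ p1⊥) ⅋ p1))
    [⊗]  ⊢ p1, p1, (p1⊥ ⊗ p1⊥)
      [Ax]  ⊢ p1, p1⊥
      [Ax]  ⊢ p1, p1⊥
    [⅋]  ⊢ p1, ((p1⊥ ⊗ p1⊥) ⅋ p1)
      [⊗]  ⊢ p1, p1, (p1⊥ ⊗ p1⊥)
        [Ax]  ⊢ p1, p1⊥
        [Ax]  ⊢ p1, p1⊥

Result: YES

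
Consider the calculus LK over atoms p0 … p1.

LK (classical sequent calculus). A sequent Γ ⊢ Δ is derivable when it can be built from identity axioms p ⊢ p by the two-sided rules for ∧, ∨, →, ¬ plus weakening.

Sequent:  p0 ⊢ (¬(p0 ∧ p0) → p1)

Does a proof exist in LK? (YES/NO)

Derivation (root first):
[→R] p0 ⊢ (¬(p0 ∧ p0) → p1)
  [WR] p0, ¬(p0 ∧ p0) ⊢ p1
    [¬L] p0, ¬(p0 ∧ p0) ⊢ 
      [∧R] p0 ⊢ (p0 ∧ p0)
        [Ax] p0 ⊢ p0
        [Ax] p0 ⊢ p0

Result: YES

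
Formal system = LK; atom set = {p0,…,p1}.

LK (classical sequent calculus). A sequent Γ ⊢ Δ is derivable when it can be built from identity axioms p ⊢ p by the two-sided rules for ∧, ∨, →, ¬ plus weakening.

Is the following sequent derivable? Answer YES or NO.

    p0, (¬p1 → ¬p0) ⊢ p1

Proof tree:
[→L] p0, (¬p1 → ¬p0) ⊢ p1
  [¬R]  ⊢ p1, ¬p1
    [Ax] p1 ⊢ p1
  [¬L] p0, ¬p0 ⊢ 
    [Ax] p0 ⊢ p0

Result: YES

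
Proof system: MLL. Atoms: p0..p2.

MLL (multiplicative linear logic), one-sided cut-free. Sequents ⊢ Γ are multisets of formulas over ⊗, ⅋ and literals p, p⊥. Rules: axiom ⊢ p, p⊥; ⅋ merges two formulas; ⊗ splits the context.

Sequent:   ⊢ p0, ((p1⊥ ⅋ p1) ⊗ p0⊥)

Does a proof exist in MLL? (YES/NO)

Proof tree:
[⊗]  ⊢ p0, ((p1⊥ ⅋ p1) ⊗ p0⊥)
  [⅋]  ⊢ (p1⊥ ⅋ p1)
    [Ax]  ⊢ p1, p1⊥
  [Ax]  ⊢ p0, p0⊥

Result: YES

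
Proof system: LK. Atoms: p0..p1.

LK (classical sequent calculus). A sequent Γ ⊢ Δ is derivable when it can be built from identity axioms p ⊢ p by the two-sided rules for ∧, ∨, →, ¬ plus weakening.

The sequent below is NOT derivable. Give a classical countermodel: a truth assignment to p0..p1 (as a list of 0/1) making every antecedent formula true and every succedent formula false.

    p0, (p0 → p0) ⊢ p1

Enumerate valuations to refute Γ ⊢ Δ:
  v=00: Γ:[p0=F, (p0 → p0)=T] Δ:[p1=F] refutes=False
  v=01: Γ:[p0=F, (p0 → p0)=T] Δ:[p1=T] refutes=False
  v=10: Γ:[p0=T, (p0 → p0)=T] Δ:[p1=F] refutes=True  ← countermodel

Result: [1, 0]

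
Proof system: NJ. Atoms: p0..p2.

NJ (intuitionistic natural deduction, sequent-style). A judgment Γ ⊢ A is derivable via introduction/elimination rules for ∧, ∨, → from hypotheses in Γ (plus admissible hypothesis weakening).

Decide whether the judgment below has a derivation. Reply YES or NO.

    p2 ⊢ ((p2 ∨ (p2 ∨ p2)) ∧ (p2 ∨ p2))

Derivation trace:
[∧I] p2 ⊢ ((p2 ∨ (p2 ∨ p2)) ∧ (p2 ∨ p2))
  [∨I₂] p2 ⊢ (p2 ∨ (p2 ∨ p2))
    [∨I₂] p2 ⊢ (p2 ∨ p2)
      [Ax] p2 ⊢ p2
  [∨I₂] p2 ⊢ (p2 ∨ p2)
    [Ax] p2 ⊢ p2

Result: YES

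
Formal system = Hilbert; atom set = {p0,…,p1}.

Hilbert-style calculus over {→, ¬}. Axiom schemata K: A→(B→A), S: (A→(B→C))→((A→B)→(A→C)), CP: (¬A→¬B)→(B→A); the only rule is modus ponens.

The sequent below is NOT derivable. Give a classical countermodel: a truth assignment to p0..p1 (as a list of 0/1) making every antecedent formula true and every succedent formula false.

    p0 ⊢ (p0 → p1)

Search for a countermodel by truth-table:
  v=00: Γ:[p0=F] Δ:[(p0 → p1)=T] refutes=False
  v=01: Γ:[p0=F] Δ:[(p0 → p1)=T] refutes=False
  v=10: Γ:[p0=T] Δ:[(p0 → p1)=F] refutes=True  ← countermodel

Result: [1, 0]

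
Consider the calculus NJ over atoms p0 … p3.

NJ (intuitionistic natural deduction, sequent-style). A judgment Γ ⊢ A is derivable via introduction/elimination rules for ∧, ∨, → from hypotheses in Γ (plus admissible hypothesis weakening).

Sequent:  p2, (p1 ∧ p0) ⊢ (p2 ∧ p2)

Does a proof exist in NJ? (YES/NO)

Derivation trace:
[Wk] p2, (p1 ∧ p0) ⊢ (p2 ∧ p2)
  [∧I] p2 ⊢ (p2 ∧ p2)
    [Ax] p2 ⊢ p2
    [Wk] p2, p2 ⊢ p2
      [Ax] p2 ⊢ p2

Result: YES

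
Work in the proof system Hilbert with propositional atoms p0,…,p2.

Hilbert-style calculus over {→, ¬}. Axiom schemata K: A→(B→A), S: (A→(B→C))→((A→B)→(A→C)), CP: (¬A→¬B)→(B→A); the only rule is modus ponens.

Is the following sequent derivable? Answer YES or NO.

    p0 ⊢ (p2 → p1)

Search for a countermodel by truth-table:
  v=000: Γ:[p0=F] Δ:[(p2 → p1)=T] refutes=False
  v=001: Γ:[p0=F] Δ:[(p2 → p1)=F] refutes=False
  v=010: Γ:[p0=F] Δ:[(p2 → p1)=T] refutes=False
  v=011: Γ:[p0=F] Δ:[(p2 → p1)=T] refutes=False
  v=100: Γ:[p0=T] Δ:[(p2 → p1)=T] refutes=False
  v=101: Γ:[p0=T] Δ:[(p2 → p1)=F] refutes=True  ← countermodel

Result: NO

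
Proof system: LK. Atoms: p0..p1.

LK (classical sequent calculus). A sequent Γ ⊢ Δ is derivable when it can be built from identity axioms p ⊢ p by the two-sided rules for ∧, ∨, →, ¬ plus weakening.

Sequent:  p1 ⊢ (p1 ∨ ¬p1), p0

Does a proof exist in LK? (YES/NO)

Derivation trace:
[WR] p1 ⊢ (p1 ∨ ¬p1), p0
  [∨R] p1 ⊢ (p1 ∨ ¬p1)
    [¬R] p1 ⊢ p1, ¬p1
      [WL] p1, p1 ⊢ p1
        [Ax] p1 ⊢ p1

Result: YES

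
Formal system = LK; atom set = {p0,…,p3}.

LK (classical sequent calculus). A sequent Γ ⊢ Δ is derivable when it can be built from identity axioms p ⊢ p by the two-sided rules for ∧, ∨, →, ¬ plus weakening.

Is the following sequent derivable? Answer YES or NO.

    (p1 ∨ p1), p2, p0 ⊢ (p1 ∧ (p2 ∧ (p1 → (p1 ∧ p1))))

Derivation trace:
[∧R] (p1 ∨ p1), p2, p0 ⊢ (p1 ∧ (p2 ∧ (p1 → (p1 ∧ p1))))
  [WL] (p1 ∨ p1), p0 ⊢ p1
    [∨L] (p1 ∨ p1) ⊢ p1
      [Ax] p1 ⊢ p1
      [Ax] p1 ⊢ p1
  [∧R] p2 ⊢ (p2 ∧ (p1 → (p1 ∧ p1)))
    [Ax] p2 ⊢ p2
    [→R]  ⊢ (p1 → (p1 ∧ p1))
      [∧R] p1 ⊢ (p1 ∧ p1)
        [Ax] p1 ⊢ p1
        [Ax] p1 ⊢ p1

Result: YES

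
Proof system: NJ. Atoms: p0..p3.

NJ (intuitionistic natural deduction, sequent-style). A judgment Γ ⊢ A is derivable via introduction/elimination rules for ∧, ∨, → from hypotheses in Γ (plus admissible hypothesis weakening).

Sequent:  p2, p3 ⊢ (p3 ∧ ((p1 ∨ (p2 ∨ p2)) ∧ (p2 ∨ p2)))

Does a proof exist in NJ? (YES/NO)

Derivation trace:
[∧I] p2, p3 ⊢ (p3 ∧ ((p1 ∨ (p2 ∨ p2)) ∧ (p2 ∨ p2)))
  [Ax] p3 ⊢ p3
  [∧I] p2 ⊢ ((p1 ∨ (p2 ∨ p2)) ∧ (p2 ∨ p2))
    [∨I₂] p2 ⊢ (p1 ∨ (p2 ∨ p2))
      [∨I₁] p2 ⊢ (p2 ∨ p2)
        [Ax] p2 ⊢ p2
    [∨I₁] p2 ⊢ (p2 ∨ p2)
      [Ax] p2 ⊢ p2

Result: YES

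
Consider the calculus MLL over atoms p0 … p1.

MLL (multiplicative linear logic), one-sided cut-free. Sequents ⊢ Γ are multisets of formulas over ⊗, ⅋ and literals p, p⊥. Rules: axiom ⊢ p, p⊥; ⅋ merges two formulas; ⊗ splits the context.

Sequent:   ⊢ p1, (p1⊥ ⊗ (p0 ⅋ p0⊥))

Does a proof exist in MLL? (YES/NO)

Derivation trace:
[⊗]  ⊢ p1, (p1⊥ ⊗ (p0 ⅋ p0⊥))
  [Ax]  ⊢ p1, p1⊥
  [⅋]  ⊢ (p0 ⅋ p0⊥)
    [Ax]  ⊢ p0, p0⊥

Result: YES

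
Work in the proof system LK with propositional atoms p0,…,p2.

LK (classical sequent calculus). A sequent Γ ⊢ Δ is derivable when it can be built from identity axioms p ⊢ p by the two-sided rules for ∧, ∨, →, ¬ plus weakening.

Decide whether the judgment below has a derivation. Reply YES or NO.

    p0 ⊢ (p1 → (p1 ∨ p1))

Proof tree:
[→R] p0 ⊢ (p1 → (p1 ∨ p1))
  [∨R] p1, p0 ⊢ (p1 ∨ p1)
    [WL] p1, p0 ⊢ p1, p1
      [WR] p1 ⊢ p1, p1
        [Ax] p1 ⊢ p1

Result: YES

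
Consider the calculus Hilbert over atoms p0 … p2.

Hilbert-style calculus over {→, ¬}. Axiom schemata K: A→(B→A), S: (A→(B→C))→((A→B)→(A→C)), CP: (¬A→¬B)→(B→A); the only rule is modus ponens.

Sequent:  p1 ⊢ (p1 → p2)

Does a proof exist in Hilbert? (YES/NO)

Search for a countermodel by truth-table:
  v=000: Γ:[p1=F] Δ:[(p1 → p2)=T] refutes=False
  v=001: Γ:[p1=F] Δ:[(p1 → p2)=T] refutes=False
  v=010: Γ:[p1=T] Δ:[(p1 → p2)=F] refutes=True  ← countermodel

Result: NO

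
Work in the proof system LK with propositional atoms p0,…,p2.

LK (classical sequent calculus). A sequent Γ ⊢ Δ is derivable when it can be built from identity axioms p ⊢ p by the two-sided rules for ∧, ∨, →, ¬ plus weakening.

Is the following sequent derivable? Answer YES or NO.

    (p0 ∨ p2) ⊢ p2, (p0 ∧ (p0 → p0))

Proof tree:
[∧R] (p0 ∨ p2) ⊢ p2, (p0 ∧ (p0 → p0))
  [∨L] (p0 ∨ p2) ⊢ p2, p0
    [Ax] p0 ⊢ p0
    [Ax] p2 ⊢ p2
  [→R]  ⊢ (p0 → p0)
    [Ax] p0 ⊢ p0

Result: YES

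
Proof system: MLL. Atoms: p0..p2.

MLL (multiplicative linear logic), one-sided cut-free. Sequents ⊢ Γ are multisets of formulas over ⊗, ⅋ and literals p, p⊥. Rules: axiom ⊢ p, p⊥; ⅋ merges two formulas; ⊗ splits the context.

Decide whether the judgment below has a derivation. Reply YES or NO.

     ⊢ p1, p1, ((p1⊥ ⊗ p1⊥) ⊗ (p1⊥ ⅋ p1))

Proof tree:
[⊗]  ⊢ p1, p1, ((p1⊥ ⊗ p1⊥) ⊗ (p1⊥ ⅋ p1))
  [⊗]  ⊢ p1, p1, (p1⊥ ⊗ p1⊥)
    [Ax]  ⊢ p1, p1⊥
    [Ax]  ⊢ p1, p1⊥
  [⅋]  ⊢ (p1⊥ ⅋ p1)
    [Ax]  ⊢ p1, p1⊥

Result: YES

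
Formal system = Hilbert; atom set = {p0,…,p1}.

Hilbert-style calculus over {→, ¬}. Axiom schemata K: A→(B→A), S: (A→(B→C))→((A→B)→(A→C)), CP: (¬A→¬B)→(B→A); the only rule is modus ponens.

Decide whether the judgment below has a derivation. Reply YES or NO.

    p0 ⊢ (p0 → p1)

Search for a countermodel by truth-table:
  v=00: Γ:[p0=F] Δ:[(p0 → p1)=T] refutes=False
  v=01: Γ:[p0=F] Δ:[(p0 → p1)=T] refutes=False
  v=10: Γ:[p0=T] Δ:[(p0 → p1)=F] refutes=True  ← countermodel

Result: NO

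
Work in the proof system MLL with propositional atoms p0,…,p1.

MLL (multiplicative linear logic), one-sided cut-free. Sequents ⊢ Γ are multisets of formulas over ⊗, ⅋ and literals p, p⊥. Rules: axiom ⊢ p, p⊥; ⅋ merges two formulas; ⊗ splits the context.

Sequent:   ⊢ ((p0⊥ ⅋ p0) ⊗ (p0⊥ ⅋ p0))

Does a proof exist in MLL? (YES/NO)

Derivation (root first):
[⊗]  ⊢ ((p0⊥ ⅋ p0) ⊗ (p0⊥ ⅋ p0))
  [⅋]  ⊢ (p0⊥ ⅋ p0)
    [Ax]  ⊢ p0, p0⊥
  [⅋]  ⊢ (p0⊥ ⅋ p0)
    [Ax]  ⊢ p0, p0⊥

Result: YES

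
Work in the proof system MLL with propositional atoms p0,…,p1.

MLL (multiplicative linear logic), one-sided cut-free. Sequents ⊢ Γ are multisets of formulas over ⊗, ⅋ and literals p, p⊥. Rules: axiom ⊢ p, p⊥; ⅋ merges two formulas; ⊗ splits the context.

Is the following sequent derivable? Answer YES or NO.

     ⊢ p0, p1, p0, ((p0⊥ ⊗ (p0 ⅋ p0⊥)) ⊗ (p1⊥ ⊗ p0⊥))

Proof tree:
[⊗]  ⊢ p0, p1, p0, ((p0⊥ ⊗ (p0 ⅋ p0⊥)) ⊗ (p1⊥ ⊗ p0⊥))
  [⊗]  ⊢ p0, (p0⊥ ⊗ (p0 ⅋ p0⊥))
    [Ax]  ⊢ p0, p0⊥
    [⅋]  ⊢ (p0 ⅋ p0⊥)
      [Ax]  ⊢ p0, p0⊥
  [⊗]  ⊢ p1, p0, (p1⊥ ⊗ p0⊥)
    [Ax]  ⊢ p1, p1⊥
    [Ax]  ⊢ p0, p0⊥

Result: YES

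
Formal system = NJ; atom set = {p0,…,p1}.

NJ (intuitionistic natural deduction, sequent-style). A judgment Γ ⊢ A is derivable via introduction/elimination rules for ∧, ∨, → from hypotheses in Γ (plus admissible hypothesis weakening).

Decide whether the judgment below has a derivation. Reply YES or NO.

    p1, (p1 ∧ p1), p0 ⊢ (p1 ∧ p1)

Derivation (root first):
[∧I] p1, (p1 ∧ p1), p0 ⊢ (p1 ∧ p1)
  [Ax] p1 ⊢ p1
  [Wk] p1, p0, (p1 ∧ p1) ⊢ p1
    [Wk] p1, p0 ⊢ p1
      [Ax] p1 ⊢ p1

Result: YES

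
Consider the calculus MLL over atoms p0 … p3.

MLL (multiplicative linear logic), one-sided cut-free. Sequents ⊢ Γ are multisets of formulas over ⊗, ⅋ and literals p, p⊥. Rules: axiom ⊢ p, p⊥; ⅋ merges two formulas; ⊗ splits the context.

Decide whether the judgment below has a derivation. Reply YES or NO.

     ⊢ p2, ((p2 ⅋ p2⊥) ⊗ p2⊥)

Proof tree:
[⊗]  ⊢ p2, ((p2 ⅋ p2⊥) ⊗ p2⊥)
  [⅋]  ⊢ (p2 ⅋ p2⊥)
    [Ax]  ⊢ p2, p2⊥
  [Ax]  ⊢ p2, p2⊥

Result: YES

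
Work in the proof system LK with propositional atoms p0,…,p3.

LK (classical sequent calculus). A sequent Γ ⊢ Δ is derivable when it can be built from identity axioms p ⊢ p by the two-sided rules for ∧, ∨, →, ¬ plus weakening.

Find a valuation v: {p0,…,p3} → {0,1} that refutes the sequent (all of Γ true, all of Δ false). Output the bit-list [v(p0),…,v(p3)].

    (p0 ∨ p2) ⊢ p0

Search for a countermodel by truth-table:
  v=0000: Γ:[(p0 ∨ p2)=F] Δ:[p0=F] refutes=False
  v=0001: Γ:[(p0 ∨ p2)=F] Δ:[p0=F] refutes=False
  v=0010: Γ:[(p0 ∨ p2)=T] Δ:[p0=F] refutes=True  ← countermodel

Result: [0, 0, 1, 0]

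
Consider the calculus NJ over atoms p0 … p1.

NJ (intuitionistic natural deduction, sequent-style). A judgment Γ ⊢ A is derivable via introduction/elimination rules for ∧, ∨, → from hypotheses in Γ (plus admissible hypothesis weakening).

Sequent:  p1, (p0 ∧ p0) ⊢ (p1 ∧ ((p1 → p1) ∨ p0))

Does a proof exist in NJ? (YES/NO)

Derivation trace:
[∧I] p1, (p0 ∧ p0) ⊢ (p1 ∧ ((p1 → p1) ∨ p0))
  [Wk] p1, (p0 ∧ p0) ⊢ p1
    [Ax] p1 ⊢ p1
  [∨I₁]  ⊢ ((p1 → p1) ∨ p0)
    [→I]  ⊢ (p1 → p1)
      [Ax] p1 ⊢ p1

Result: YES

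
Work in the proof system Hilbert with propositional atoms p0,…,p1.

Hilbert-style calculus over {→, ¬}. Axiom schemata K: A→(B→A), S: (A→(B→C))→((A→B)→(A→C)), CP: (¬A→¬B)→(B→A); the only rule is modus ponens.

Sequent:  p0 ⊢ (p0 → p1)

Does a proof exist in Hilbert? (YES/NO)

Search for a countermodel by truth-table:
  v=00: Γ:[p0=F] Δ:[(p0 → p1)=T] refutes=False
  v=01: Γ:[p0=F] Δ:[(p0 → p1)=T] refutes=False
  v=10: Γ:[p0=T] Δ:[(p0 → p1)=F] refutes=True  ← countermodel

Result: NO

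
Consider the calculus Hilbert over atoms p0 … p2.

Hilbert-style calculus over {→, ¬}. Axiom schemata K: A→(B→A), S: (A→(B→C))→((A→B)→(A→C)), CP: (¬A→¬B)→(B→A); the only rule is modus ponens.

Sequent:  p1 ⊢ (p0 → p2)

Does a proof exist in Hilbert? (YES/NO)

Enumerate valuations to refute Γ ⊢ Δ:
  v=000: Γ:[p1=F] Δ:[(p0 → p2)=T] refutes=False
  v=001: Γ:[p1=F] Δ:[(p0 → p2)=T] refutes=False
  v=010: Γ:[p1=T] Δ:[(p0 → p2)=T] refutes=False
  v=011: Γ:[p1=T] Δ:[(p0 → p2)=T] refutes=False
  v=100: Γ:[p1=F] Δ:[(p0 → p2)=F] refutes=False
  v=101: Γ:[p1=F] Δ:[(p0 → p2)=T] refutes=False
  v=110: Γ:[p1=T] Δ:[(p0 → p2)=F] refutes=True  ← countermodel

Result: NO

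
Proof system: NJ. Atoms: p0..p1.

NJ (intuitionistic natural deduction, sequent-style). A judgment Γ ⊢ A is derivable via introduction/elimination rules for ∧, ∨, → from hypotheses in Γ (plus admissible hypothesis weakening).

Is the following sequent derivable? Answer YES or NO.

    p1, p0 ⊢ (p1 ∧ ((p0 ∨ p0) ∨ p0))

Proof tree:
[∧I] p1, p0 ⊢ (p1 ∧ ((p0 ∨ p0) ∨ p0))
  [Ax] p1 ⊢ p1
  [∨I₁] p0 ⊢ ((p0 ∨ p0) ∨ p0)
    [∨I₁] p0 ⊢ (p0 ∨ p0)
      [Ax] p0 ⊢ p0

Result: YES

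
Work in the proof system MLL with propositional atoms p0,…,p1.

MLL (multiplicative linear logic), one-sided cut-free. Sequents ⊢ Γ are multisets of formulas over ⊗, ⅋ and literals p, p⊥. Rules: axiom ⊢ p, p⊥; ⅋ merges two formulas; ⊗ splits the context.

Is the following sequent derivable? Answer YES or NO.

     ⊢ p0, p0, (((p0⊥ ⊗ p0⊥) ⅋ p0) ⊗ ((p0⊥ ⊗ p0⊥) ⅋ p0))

Proof tree:
[⊗]  ⊢ p0, p0, (((p0⊥ ⊗ p0⊥) ⅋ p0) ⊗ ((p0⊥ ⊗ p0⊥) ⅋ p0))
  [⅋]  ⊢ p0, ((p0⊥ ⊗ p0⊥) ⅋ p0)
    [⊗]  ⊢ p0, p0, (p0⊥ ⊗ p0⊥)
      [Ax]  ⊢ p0, p0⊥
      [Ax]  ⊢ p0, p0⊥
  [⅋]  ⊢ p0, ((p0⊥ ⊗ p0⊥) ⅋ p0)
    [⊗]  ⊢ p0, p0, (p0⊥ ⊗ p0⊥)
      [Ax]  ⊢ p0, p0⊥
      [Ax]  ⊢ p0, p0⊥

Result: YES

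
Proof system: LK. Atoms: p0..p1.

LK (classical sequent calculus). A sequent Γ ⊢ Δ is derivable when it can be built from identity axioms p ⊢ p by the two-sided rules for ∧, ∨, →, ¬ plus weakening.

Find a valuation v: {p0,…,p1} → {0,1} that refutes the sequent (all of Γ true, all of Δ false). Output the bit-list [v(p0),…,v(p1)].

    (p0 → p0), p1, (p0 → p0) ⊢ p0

Enumerate valuations to refute Γ ⊢ Δ:
  v=00: Γ:[(p0 → p0)=T, p1=F, (p0 → p0)=T] Δ:[p0=F] refutes=False
  v=01: Γ:[(p0 → p0)=T, p1=T, (p0 → p0)=T] Δ:[p0=F] refutes=True  ← countermodel

Result: [0, 1]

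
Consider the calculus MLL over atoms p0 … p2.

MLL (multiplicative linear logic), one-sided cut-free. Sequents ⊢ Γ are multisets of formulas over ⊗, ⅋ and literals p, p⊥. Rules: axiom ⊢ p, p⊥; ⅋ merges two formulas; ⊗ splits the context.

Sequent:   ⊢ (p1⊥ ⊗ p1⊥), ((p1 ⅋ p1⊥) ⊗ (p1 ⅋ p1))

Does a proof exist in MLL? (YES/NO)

Derivation (root first):
[⊗]  ⊢ (p1⊥ ⊗ p1⊥), ((p1 ⅋ p1⊥) ⊗ (p1 ⅋ p1))
  [⅋]  ⊢ (p1 ⅋ p1⊥)
    [Ax]  ⊢ p1, p1⊥
  [⅋]  ⊢ (p1⊥ ⊗ p1⊥), (p1 ⅋ p1)
    [⊗]  ⊢ p1, p1, (p1⊥ ⊗ p1⊥)
      [Ax]  ⊢ p1, p1⊥
      [Ax]  ⊢ p1, p1⊥

Result: YES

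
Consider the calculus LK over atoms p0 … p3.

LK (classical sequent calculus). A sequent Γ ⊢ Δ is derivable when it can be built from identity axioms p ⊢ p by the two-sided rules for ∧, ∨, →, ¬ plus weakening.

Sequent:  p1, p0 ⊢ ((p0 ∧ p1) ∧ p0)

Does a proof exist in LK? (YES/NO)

Derivation trace:
[∧R] p1, p0 ⊢ ((p0 ∧ p1) ∧ p0)
  [∧R] p1, p0 ⊢ (p0 ∧ p1)
    [Ax] p0 ⊢ p0
    [Ax] p1 ⊢ p1
  [Ax] p0 ⊢ p0

Result: YES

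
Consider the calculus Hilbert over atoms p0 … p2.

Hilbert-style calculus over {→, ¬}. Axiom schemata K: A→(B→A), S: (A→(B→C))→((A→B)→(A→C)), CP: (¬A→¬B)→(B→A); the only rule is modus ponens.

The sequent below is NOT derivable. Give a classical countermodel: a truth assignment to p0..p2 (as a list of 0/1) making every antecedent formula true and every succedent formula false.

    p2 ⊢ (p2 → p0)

Search for a countermodel by truth-table:
  v=000: Γ:[p2=F] Δ:[(p2 → p0)=T] refutes=False
  v=001: Γ:[p2=T] Δ:[(p2 → p0)=F] refutes=True  ← countermodel

Result: [0, 0, 1]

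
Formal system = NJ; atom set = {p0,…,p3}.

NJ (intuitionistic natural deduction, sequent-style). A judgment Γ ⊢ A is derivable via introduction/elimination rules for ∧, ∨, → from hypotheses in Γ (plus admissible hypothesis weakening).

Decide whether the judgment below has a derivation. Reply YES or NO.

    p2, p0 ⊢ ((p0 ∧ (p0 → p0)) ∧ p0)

Derivation (root first):
[∧I] p2, p0 ⊢ ((p0 ∧ (p0 → p0)) ∧ p0)
  [∧I] p2, p0 ⊢ (p0 ∧ (p0 → p0))
    [Wk] p0, p2 ⊢ p0
      [Ax] p0 ⊢ p0
    [→I]  ⊢ (p0 → p0)
      [Ax] p0 ⊢ p0
  [Ax] p0 ⊢ p0

Result: YES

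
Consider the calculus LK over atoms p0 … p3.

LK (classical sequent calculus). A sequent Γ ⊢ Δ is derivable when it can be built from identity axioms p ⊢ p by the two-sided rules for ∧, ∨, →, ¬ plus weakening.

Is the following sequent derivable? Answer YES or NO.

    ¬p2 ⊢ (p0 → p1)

Truth-table refutation:
  v=0000: Γ:[¬p2=T] Δ:[(p0 → p1)=T] refutes=False
  v=0001: Γ:[¬p2=T] Δ:[(p0 → p1)=T] refutes=False
  v=0010: Γ:[¬p2=F] Δ:[(p0 → p1)=T] refutes=False
  v=0011: Γ:[¬p2=F] Δ:[(p0 → p1)=T] refutes=False
  v=0100: Γ:[¬p2=T] Δ:[(p0 → p1)=T] refutes=False
  v=0101: Γ:[¬p2=T] Δ:[(p0 → p1)=T] refutes=False
  v=0110: Γ:[¬p2=F] Δ:[(p0 → p1)=T] refutes=False
  v=0111: Γ:[¬p2=F] Δ:[(p0 → p1)=T] refutes=False
  v=1000: Γ:[¬p2=T] Δ:[(p0 → p1)=F] refutes=True  ← countermodel

Result: NO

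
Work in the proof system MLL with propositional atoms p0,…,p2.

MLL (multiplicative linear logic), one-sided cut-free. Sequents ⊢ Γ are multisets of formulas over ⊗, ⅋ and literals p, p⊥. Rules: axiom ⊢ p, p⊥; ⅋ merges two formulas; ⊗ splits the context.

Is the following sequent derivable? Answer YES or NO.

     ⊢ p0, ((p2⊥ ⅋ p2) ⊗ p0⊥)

Derivation trace:
[⊗]  ⊢ p0, ((p2⊥ ⅋ p2) ⊗ p0⊥)
  [⅋]  ⊢ (p2⊥ ⅋ p2)
    [Ax]  ⊢ p2, p2⊥
  [Ax]  ⊢ p0, p0⊥

Result: YES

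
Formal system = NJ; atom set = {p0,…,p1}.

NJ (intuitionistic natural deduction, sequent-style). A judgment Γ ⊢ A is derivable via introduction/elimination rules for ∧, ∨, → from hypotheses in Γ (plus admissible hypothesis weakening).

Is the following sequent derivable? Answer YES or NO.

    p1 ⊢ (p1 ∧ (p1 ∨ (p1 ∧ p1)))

Proof tree:
[∧I] p1 ⊢ (p1 ∧ (p1 ∨ (p1 ∧ p1)))
  [Ax] p1 ⊢ p1
  [∨I₂] p1 ⊢ (p1 ∨ (p1 ∧ p1))
    [∧I] p1 ⊢ (p1 ∧ p1)
      [Ax] p1 ⊢ p1
      [Ax] p1 ⊢ p1

Result: YES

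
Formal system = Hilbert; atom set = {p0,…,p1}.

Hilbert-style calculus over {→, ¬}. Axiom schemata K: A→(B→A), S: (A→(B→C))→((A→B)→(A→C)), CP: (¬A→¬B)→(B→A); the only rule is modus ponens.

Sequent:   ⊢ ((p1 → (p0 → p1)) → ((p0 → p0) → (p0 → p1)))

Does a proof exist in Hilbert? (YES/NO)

Enumerate valuations to refute Γ ⊢ Δ:
  v=00: Γ:[] Δ:[((p1 → (p0 → p1)) → ((p0 → p0) → (p0 → p1)))=T] refutes=False
  v=01: Γ:[] Δ:[((p1 → (p0 → p1)) → ((p0 → p0) → (p0 → p1)))=T] refutes=False
  v=10: Γ:[] Δ:[((p1 → (p0 → p1)) → ((p0 → p0) → (p0 → p1)))=F] refutes=True  ← countermodel

Result: NO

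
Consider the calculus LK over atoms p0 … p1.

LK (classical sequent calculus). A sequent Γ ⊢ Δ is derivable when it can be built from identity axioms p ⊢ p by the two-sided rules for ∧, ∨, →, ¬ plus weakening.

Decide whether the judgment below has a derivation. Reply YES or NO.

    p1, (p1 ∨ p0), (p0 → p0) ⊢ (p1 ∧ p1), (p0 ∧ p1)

Derivation trace:
[→L] p1, (p1 ∨ p0), (p0 → p0) ⊢ (p1 ∧ p1), (p0 ∧ p1)
  [∨L] (p1 ∨ p0) ⊢ (p1 ∧ p1), p0
    [∧R] p1 ⊢ (p1 ∧ p1)
      [Ax] p1 ⊢ p1
      [Ax] p1 ⊢ p1
    [Ax] p0 ⊢ p0
  [∧R] p1, p0 ⊢ (p0 ∧ p1)
    [Ax] p0 ⊢ p0
    [Ax] p1 ⊢ p1

Result: YES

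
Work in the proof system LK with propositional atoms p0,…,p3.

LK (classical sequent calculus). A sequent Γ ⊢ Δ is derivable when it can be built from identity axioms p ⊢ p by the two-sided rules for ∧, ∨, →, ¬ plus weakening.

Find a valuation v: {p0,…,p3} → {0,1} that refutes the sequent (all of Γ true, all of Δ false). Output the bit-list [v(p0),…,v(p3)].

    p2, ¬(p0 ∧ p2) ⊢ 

Search for a countermodel by truth-table:
  v=0000: Γ:[p2=F, ¬(p0 ∧ p2)=T] Δ:[] refutes=False
  v=0001: Γ:[p2=F, ¬(p0 ∧ p2)=T] Δ:[] refutes=False
  v=0010: Γ:[p2=T, ¬(p0 ∧ p2)=T] Δ:[] refutes=True  ← countermodel

Result: [0, 0, 1, 0]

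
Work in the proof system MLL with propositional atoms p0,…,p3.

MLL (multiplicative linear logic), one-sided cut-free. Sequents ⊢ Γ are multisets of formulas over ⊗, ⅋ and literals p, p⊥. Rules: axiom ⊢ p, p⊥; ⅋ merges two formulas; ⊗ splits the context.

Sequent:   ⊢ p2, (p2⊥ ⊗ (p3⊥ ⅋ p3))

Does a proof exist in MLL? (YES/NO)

Derivation (root first):
[⊗]  ⊢ p2, (p2⊥ ⊗ (p3⊥ ⅋ p3))
  [Ax]  ⊢ p2, p2⊥
  [⅋]  ⊢ (p3⊥ ⅋ p3)
    [Ax]  ⊢ p3, p3⊥

Result: YES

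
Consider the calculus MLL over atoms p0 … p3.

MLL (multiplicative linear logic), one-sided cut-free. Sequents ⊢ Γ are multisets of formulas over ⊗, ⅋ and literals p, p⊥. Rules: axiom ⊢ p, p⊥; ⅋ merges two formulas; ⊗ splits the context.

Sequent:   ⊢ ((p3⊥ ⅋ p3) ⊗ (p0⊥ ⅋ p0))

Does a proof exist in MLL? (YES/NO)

Derivation trace:
[⊗]  ⊢ ((p3⊥ ⅋ p3) ⊗ (p0⊥ ⅋ p0))
  [⅋]  ⊢ (p3⊥ ⅋ p3)
    [Ax]  ⊢ p3, p3⊥
  [⅋]  ⊢ (p0⊥ ⅋ p0)
    [Ax]  ⊢ p0, p0⊥

Result: YES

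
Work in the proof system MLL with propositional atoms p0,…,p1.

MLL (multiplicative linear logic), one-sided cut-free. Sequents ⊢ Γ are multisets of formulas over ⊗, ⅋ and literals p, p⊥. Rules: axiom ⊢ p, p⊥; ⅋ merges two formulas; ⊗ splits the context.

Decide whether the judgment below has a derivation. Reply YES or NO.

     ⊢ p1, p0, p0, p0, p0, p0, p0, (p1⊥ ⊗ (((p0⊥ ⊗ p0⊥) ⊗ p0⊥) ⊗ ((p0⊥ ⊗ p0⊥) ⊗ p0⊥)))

Derivation trace:
[⊗]  ⊢ p1, p0, p0, p0, p0, p0, p0, (p1⊥ ⊗ (((p0⊥ ⊗ p0⊥) ⊗ p0⊥) ⊗ ((p0⊥ ⊗ p0⊥) ⊗ p0⊥)))
  [Ax]  ⊢ p1, p1⊥
  [⊗]  ⊢ p0, p0, p0, p0, p0, p0, (((p0⊥ ⊗ p0⊥) ⊗ p0⊥) ⊗ ((p0⊥ ⊗ p0⊥) ⊗ p0⊥))
    [⊗]  ⊢ p0, p0, p0, ((p0⊥ ⊗ p0⊥) ⊗ p0⊥)
      [⊗]  ⊢ p0, p0, (p0⊥ ⊗ p0⊥)
        [Ax]  ⊢ p0, p0⊥
        [Ax]  ⊢ p0, p0⊥
      [Ax]  ⊢ p0, p0⊥
    [⊗]  ⊢ p0, p0, p0, ((p0⊥ ⊗ p0⊥) ⊗ p0⊥)
      [⊗]  ⊢ p0, p0, (p0⊥ ⊗ p0⊥)
        [Ax]  ⊢ p0, p0⊥
        [Ax]  ⊢ p0, p0⊥
      [Ax]  ⊢ p0, p0⊥

Result: YES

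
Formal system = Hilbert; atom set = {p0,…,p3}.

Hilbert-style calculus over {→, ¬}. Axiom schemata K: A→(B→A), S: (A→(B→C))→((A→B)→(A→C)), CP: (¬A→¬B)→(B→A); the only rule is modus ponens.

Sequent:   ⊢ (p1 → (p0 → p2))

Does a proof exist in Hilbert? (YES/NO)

Truth-table refutation:
  v=0000: Γ:[] Δ:[(p1 → (p0 → p2))=T] refutes=False
  v=0001: Γ:[] Δ:[(p1 → (p0 → p2))=T] refutes=False
  v=0010: Γ:[] Δ:[(p1 → (p0 → p2))=T] refutes=False
  v=0011: Γ:[] Δ:[(p1 → (p0 → p2))=T] refutes=False
  v=0100: Γ:[] Δ:[(p1 → (p0 → p2))=T] refutes=False
  v=0101: Γ:[] Δ:[(p1 → (p0 → p2))=T] refutes=False
  v=0110: Γ:[] Δ:[(p1 → (p0 → p2))=T] refutes=False
  v=0111: Γ:[] Δ:[(p1 → (p0 → p2))=T] refutes=False
  v=1000: Γ:[] Δ:[(p1 → (p0 → p2))=T] refutes=False
  v=1001: Γ:[] Δ:[(p1 → (p0 → p2))=T] refutes=False
  v=1010: Γ:[] Δ:[(p1 → (p0 → p2))=T] refutes=False
  v=1011: Γ:[] Δ:[(p1 → (p0 → p2))=T] refutes=False
  v=1100: Γ:[] Δ:[(p1 → (p0 → p2))=F] refutes=True  ← countermodel

Result: NO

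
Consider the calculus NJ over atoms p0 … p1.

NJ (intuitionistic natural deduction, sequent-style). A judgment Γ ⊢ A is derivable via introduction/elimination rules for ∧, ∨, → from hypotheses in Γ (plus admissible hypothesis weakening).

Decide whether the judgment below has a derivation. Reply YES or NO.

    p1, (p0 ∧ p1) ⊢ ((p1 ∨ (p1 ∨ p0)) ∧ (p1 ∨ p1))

Proof tree:
[Wk] p1, (p0 ∧ p1) ⊢ ((p1 ∨ (p1 ∨ p0)) ∧ (p1 ∨ p1))
  [∧I] p1 ⊢ ((p1 ∨ (p1 ∨ p0)) ∧ (p1 ∨ p1))
    [∨I₂] p1 ⊢ (p1 ∨ (p1 ∨ p0))
      [∨I₁] p1 ⊢ (p1 ∨ p0)
        [Ax] p1 ⊢ p1
    [∨I₁] p1 ⊢ (p1 ∨ p1)
      [Ax] p1 ⊢ p1

Result: YES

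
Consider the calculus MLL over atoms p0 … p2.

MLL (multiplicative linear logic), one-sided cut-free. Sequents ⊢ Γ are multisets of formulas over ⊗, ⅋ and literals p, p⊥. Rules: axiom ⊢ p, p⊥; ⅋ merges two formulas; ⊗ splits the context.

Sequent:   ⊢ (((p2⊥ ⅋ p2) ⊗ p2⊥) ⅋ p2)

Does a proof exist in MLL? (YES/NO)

Proof tree:
[⅋]  ⊢ (((p2⊥ ⅋ p2) ⊗ p2⊥) ⅋ p2)
  [⊗]  ⊢ p2, ((p2⊥ ⅋ p2) ⊗ p2⊥)
    [⅋]  ⊢ (p2⊥ ⅋ p2)
      [Ax]  ⊢ p2, p2⊥
    [Ax]  ⊢ p2, p2⊥

Result: YES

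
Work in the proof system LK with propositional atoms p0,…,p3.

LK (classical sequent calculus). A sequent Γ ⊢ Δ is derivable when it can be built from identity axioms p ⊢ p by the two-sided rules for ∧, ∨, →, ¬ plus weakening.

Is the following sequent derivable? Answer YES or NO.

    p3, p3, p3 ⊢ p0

Search for a countermodel by truth-table:
  v=0000: Γ:[p3=F, p3=F, p3=F] Δ:[p0=F] refutes=False
  v=0001: Γ:[p3=T, p3=T, p3=T] Δ:[p0=F] refutes=True  ← countermodel

Result: NO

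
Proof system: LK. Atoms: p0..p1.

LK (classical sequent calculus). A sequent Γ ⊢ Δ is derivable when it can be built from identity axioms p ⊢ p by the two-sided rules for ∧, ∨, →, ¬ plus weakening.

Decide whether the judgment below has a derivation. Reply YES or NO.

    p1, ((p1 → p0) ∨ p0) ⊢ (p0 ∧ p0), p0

Proof tree:
[∨L] p1, ((p1 → p0) ∨ p0) ⊢ (p0 ∧ p0), p0
  [→L] p1, (p1 → p0) ⊢ p0
    [Ax] p1 ⊢ p1
    [Ax] p0 ⊢ p0
  [∧R] p1, p0 ⊢ (p0 ∧ p0)
    [WL] p0, p1 ⊢ p0
      [Ax] p0 ⊢ p0
    [Ax] p0 ⊢ p0

Result: YES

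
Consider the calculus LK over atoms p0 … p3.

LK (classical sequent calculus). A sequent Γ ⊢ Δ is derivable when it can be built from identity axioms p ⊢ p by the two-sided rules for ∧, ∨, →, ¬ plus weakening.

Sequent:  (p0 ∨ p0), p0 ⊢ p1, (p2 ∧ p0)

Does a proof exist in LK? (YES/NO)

Search for a countermodel by truth-table:
  v=0000: Γ:[(p0 ∨ p0)=F, p0=F] Δ:[p1=F, (p2 ∧ p0)=F] refutes=False
  v=0001: Γ:[(p0 ∨ p0)=F, p0=F] Δ:[p1=F, (p2 ∧ p0)=F] refutes=False
  v=0010: Γ:[(p0 ∨ p0)=F, p0=F] Δ:[p1=F, (p2 ∧ p0)=F] refutes=False
  v=0011: Γ:[(p0 ∨ p0)=F, p0=F] Δ:[p1=F, (p2 ∧ p0)=F] refutes=False
  v=0100: Γ:[(p0 ∨ p0)=F, p0=F] Δ:[p1=T, (p2 ∧ p0)=F] refutes=False
  v=0101: Γ:[(p0 ∨ p0)=F, p0=F] Δ:[p1=T, (p2 ∧ p0)=F] refutes=False
  v=0110: Γ:[(p0 ∨ p0)=F, p0=F] Δ:[p1=T, (p2 ∧ p0)=F] refutes=False
  v=0111: Γ:[(p0 ∨ p0)=F, p0=F] Δ:[p1=T, (p2 ∧ p0)=F] refutes=False
  v=1000: Γ:[(p0 ∨ p0)=T, p0=T] Δ:[p1=F, (p2 ∧ p0)=F] refutes=True  ← countermodel

Result: NO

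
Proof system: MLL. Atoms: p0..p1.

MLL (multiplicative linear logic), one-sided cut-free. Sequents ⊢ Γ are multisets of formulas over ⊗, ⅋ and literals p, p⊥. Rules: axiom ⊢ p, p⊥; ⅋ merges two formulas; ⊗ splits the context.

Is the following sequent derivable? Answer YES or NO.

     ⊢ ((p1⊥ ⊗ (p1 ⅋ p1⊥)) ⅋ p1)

Proof tree:
[⅋]  ⊢ ((p1⊥ ⊗ (p1 ⅋ p1⊥)) ⅋ p1)
  [⊗]  ⊢ p1, (p1⊥ ⊗ (p1 ⅋ p1⊥))
    [Ax]  ⊢ p1, p1⊥
    [⅋]  ⊢ (p1 ⅋ p1⊥)
      [Ax]  ⊢ p1, p1⊥

Result: YES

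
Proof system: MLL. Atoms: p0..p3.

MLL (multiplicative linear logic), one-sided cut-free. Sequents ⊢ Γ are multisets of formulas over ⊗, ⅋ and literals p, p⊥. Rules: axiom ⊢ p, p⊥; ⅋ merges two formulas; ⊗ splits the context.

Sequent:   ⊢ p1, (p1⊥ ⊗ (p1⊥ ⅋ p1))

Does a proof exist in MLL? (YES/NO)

Proof tree:
[⊗]  ⊢ p1, (p1⊥ ⊗ (p1⊥ ⅋ p1))
  [Ax]  ⊢ p1, p1⊥
  [⅋]  ⊢ (p1⊥ ⅋ p1)
    [Ax]  ⊢ p1, p1⊥

Result: YES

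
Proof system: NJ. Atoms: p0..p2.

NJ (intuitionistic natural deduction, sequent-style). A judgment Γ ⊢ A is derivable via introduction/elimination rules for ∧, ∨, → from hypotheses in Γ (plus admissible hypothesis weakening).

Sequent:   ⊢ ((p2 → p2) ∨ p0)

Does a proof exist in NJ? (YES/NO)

Proof tree:
[∨I₁]  ⊢ ((p2 → p2) ∨ p0)
  [→I]  ⊢ (p2 → p2)
    [Ax] p2 ⊢ p2

Result: YES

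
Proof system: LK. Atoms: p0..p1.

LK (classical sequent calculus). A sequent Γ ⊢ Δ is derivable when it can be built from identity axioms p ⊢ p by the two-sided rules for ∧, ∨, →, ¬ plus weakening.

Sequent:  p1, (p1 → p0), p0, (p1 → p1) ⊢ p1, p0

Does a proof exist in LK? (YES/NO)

Derivation trace:
[→L] p1, (p1 → p0), p0, (p1 → p1) ⊢ p1, p0
  [WL] p1, (p1 → p0), p0 ⊢ p0, p1
    [WR] p1, (p1 → p0) ⊢ p0, p1
      [→L] p1, (p1 → p0) ⊢ p0
        [Ax] p1 ⊢ p1
        [Ax] p0 ⊢ p0
  [Ax] p1 ⊢ p1

Result: YES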